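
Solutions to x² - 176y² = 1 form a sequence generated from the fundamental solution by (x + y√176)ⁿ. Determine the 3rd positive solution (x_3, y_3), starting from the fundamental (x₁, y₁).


Step 1: Find the fundamental solution (x₁, y₁) of x² - 176y² = 1.
  Expand √176 as a continued fraction. a₀ = ⌊√176⌋ = 13; iterate m_{k+1} = d_k·a_k − m_k, d_{k+1} = (176 − m_{k+1}²)/d_k, a_{k+1} = ⌊(a₀ + m_{k+1})/d_{k+1}⌋ (starting m₀ = 0, d₀ = 1), with convergents p_k = a_k·p_{k-1} + p_{k-2}, q_k = a_k·q_{k-1} + q_{k-2} (p₋₁ = 1, q₋₁ = 0):
  k = 0: a₀ = 13; p₀/q₀ = 13/1; p₀² − 176·q₀² = 169 − 176 = -7.
  k = 1: m = 13, d = 7, a = ⌊(13 + 13)/7⌋ = 3; p/q = (3·13 + 1)/(3·1 + 0) = 40/3; p² − 176·q² = 1600 − 1584 = 16.
  k = 2: m = 8, d = 16, a = ⌊(13 + 8)/16⌋ = 1; p/q = (1·40 + 13)/(1·3 + 1) = 53/4; p² − 176·q² = 2809 − 2816 = -7.
  k = 3: m = 8, d = 7, a = ⌊(13 + 8)/7⌋ = 3; p/q = (3·53 + 40)/(3·4 + 3) = 199/15; p² − 176·q² = 39601 − 39600 = 1.
  The first convergent with p² − 176·q² = 1 gives the fundamental solution (x₁, y₁) = (199, 15).
Step 2: Apply the recurrence (x_{n+1}, y_{n+1}) = (x₁x_n + 176y₁y_n, x₁y_n + y₁x_n) repeatedly.
  From (x_1, y_1) = (199, 15): x_2 = 199·199 + 176·15·15 = 79201; y_2 = 199·15 + 15·199 = 5970.
  From (x_2, y_2) = (79201, 5970): x_3 = 199·79201 + 176·15·5970 = 31521799; y_3 = 199·5970 + 15·79201 = 2376045.
Step 3: Verify x_3² - 176·y_3² = 993623812196401 - 993623812196400 = 1 (should be 1). ✓

(x_1, y_1) = (199, 15); (x_3, y_3) = (31521799, 2376045).


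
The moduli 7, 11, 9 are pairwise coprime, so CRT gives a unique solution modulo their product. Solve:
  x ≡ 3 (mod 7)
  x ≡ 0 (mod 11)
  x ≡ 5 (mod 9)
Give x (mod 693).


Moduli 7, 11, 9 are pairwise coprime; by CRT there is a unique solution modulo M = 7 · 11 · 9 = 693.
Solve pairwise, accumulating the modulus:
  Start with x ≡ 3 (mod 7).
  Combine with x ≡ 0 (mod 11): since gcd(7, 11) = 1, we get a unique residue mod 77.
    Write x = 3 + 7·t and substitute into x ≡ 0 (mod 11): 7·t ≡ 0 − 3 = -3 (mod 11).
    Reduce coefficients mod 11: 7·t ≡ 8 (mod 11).
    The inverse of 7 mod 11 is 8 (since 7·8 = 56 = 5·11 + 1), so t ≡ 8·8 = 64 ≡ 9 (mod 11).
    Then x = 3 + 7·9 = 66, valid modulo lcm(7, 11) = 77: x ≡ 66 (mod 77).
  Combine with x ≡ 5 (mod 9): since gcd(77, 9) = 1, we get a unique residue mod 693.
    Write x = 66 + 77·t and substitute into x ≡ 5 (mod 9): 77·t ≡ 5 − 66 = -61 (mod 9).
    Reduce coefficients mod 9: 5·t ≡ 2 (mod 9).
    The inverse of 5 mod 9 is 2 (since 5·2 = 10 = 1·9 + 1), so t ≡ 2·2 = 4 ≡ 4 (mod 9).
    Then x = 66 + 77·4 = 374, valid modulo lcm(77, 9) = 693: x ≡ 374 (mod 693).
Verify: 374 mod 7 = 3 ✓, 374 mod 11 = 0 ✓, 374 mod 9 = 5 ✓.

x ≡ 374 (mod 693).


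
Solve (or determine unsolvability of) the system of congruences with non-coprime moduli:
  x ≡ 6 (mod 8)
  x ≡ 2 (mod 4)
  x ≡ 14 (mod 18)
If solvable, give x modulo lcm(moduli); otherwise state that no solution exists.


Moduli 8, 4, 18 are not pairwise coprime, so CRT works modulo lcm(m_i) when all pairwise compatibility conditions hold.
Pairwise compatibility: gcd(m_i, m_j) must divide a_i - a_j for every pair.
Merge one congruence at a time:
  Start: x ≡ 6 (mod 8).
  Combine with x ≡ 2 (mod 4): gcd(8, 4) = 4; 2 - 6 = -4, which IS divisible by 4, so compatible.
    Write x = 6 + 8·t and substitute into x ≡ 2 (mod 4): 8·t ≡ 2 − 6 = -4 (mod 4).
    Divide the congruence (and modulus) by g = 4: 2·t ≡ -1 (mod 1).
    Modulo 1 every t works; take t = 0.
    Then x = 6 + 8·0 = 6, valid modulo lcm(8, 4) = 8: x ≡ 6 (mod 8).
  Combine with x ≡ 14 (mod 18): gcd(8, 18) = 2; 14 - 6 = 8, which IS divisible by 2, so compatible.
    Write x = 6 + 8·t and substitute into x ≡ 14 (mod 18): 8·t ≡ 14 − 6 = 8 (mod 18).
    Divide the congruence (and modulus) by g = 2: 4·t ≡ 4 (mod 9).
    The inverse of 4 mod 9 is 7 (since 4·7 = 28 = 3·9 + 1), so t ≡ 7·4 = 28 ≡ 1 (mod 9).
    Then x = 6 + 8·1 = 14, valid modulo lcm(8, 18) = 72: x ≡ 14 (mod 72).
Verify: 14 mod 8 = 6, 14 mod 4 = 2, 14 mod 18 = 14.

x ≡ 14 (mod 72).


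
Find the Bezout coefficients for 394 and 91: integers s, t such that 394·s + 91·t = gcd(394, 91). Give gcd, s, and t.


Euclidean algorithm on (394, 91) — divide until remainder is 0:
  394 = 4 · 91 + 30
  91 = 3 · 30 + 1
  30 = 30 · 1 + 0
gcd(394, 91) = 1.
Track Bezout coefficients alongside the remainders: start with r₀ = 394 = a·1 + b·0 (s = 1, t = 0) and r₁ = 91 = a·0 + b·1 (s = 0, t = 1); each new remainder r_{k+1} = r_{k-1} − q_k·r_k inherits s_{k+1} = s_{k-1} − q_k·s_k, t_{k+1} = t_{k-1} − q_k·t_k, so r_k = a·s_k + b·t_k at every step:
  q = 4: r = 30, s = 1 − 4·0 = 1, t = 0 − 4·1 = -4  (check: 394·1 + 91·(-4) = 30)
  q = 3: r = 1, s = 0 − 3·1 = -3, t = 1 − 3·(-4) = 13  (check: 394·(-3) + 91·13 = 1)
The row with r = 1 (the gcd) gives the Bezout coefficients s = -3, t = 13.
Result: 394 · (-3) + 91 · (13) = 1.

gcd(394, 91) = 1; s = -3, t = 13 (check: 394·(-3) + 91·13 = 1).


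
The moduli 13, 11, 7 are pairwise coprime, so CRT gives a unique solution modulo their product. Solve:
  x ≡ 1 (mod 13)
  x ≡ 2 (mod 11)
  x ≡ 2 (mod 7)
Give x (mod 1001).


Moduli 13, 11, 7 are pairwise coprime; by CRT there is a unique solution modulo M = 13 · 11 · 7 = 1001.
Solve pairwise, accumulating the modulus:
  Start with x ≡ 1 (mod 13).
  Combine with x ≡ 2 (mod 11): since gcd(13, 11) = 1, we get a unique residue mod 143.
    Write x = 1 + 13·t and substitute into x ≡ 2 (mod 11): 13·t ≡ 2 − 1 = 1 (mod 11).
    Reduce coefficients mod 11: 2·t ≡ 1 (mod 11).
    The inverse of 2 mod 11 is 6 (since 2·6 = 12 = 1·11 + 1), so t ≡ 6·1 = 6 ≡ 6 (mod 11).
    Then x = 1 + 13·6 = 79, valid modulo lcm(13, 11) = 143: x ≡ 79 (mod 143).
  Combine with x ≡ 2 (mod 7): since gcd(143, 7) = 1, we get a unique residue mod 1001.
    Write x = 79 + 143·t and substitute into x ≡ 2 (mod 7): 143·t ≡ 2 − 79 = -77 (mod 7).
    Reduce coefficients mod 7: 3·t ≡ 0 (mod 7).
    The inverse of 3 mod 7 is 5 (since 3·5 = 15 = 2·7 + 1), so t ≡ 5·0 = 0 ≡ 0 (mod 7).
    Then x = 79 + 143·0 = 79, valid modulo lcm(143, 7) = 1001: x ≡ 79 (mod 1001).
Verify: 79 mod 13 = 1 ✓, 79 mod 11 = 2 ✓, 79 mod 7 = 2 ✓.

x ≡ 79 (mod 1001).


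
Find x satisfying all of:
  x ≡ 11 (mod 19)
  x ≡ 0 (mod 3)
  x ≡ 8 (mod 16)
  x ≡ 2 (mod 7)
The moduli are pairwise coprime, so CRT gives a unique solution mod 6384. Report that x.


Product of moduli M = 19 · 3 · 16 · 7 = 6384.
Merge one congruence at a time:
  Start: x ≡ 11 (mod 19).
  Combine with x ≡ 0 (mod 3); new modulus lcm = 57.
    Write x = 11 + 19·t and substitute into x ≡ 0 (mod 3): 19·t ≡ 0 − 11 = -11 (mod 3).
    Reduce coefficients mod 3: 1·t ≡ 1 (mod 3).
    So t ≡ 1 (mod 3).
    Then x = 11 + 19·1 = 30, valid modulo lcm(19, 3) = 57: x ≡ 30 (mod 57).
  Combine with x ≡ 8 (mod 16); new modulus lcm = 912.
    Write x = 30 + 57·t and substitute into x ≡ 8 (mod 16): 57·t ≡ 8 − 30 = -22 (mod 16).
    Reduce coefficients mod 16: 9·t ≡ 10 (mod 16).
    The inverse of 9 mod 16 is 9 (since 9·9 = 81 = 5·16 + 1), so t ≡ 9·10 = 90 ≡ 10 (mod 16).
    Then x = 30 + 57·10 = 600, valid modulo lcm(57, 16) = 912: x ≡ 600 (mod 912).
  Combine with x ≡ 2 (mod 7); new modulus lcm = 6384.
    Write x = 600 + 912·t and substitute into x ≡ 2 (mod 7): 912·t ≡ 2 − 600 = -598 (mod 7).
    Reduce coefficients mod 7: 2·t ≡ 4 (mod 7).
    The inverse of 2 mod 7 is 4 (since 2·4 = 8 = 1·7 + 1), so t ≡ 4·4 = 16 ≡ 2 (mod 7).
    Then x = 600 + 912·2 = 2424, valid modulo lcm(912, 7) = 6384: x ≡ 2424 (mod 6384).
Verify against each original: 2424 mod 19 = 11, 2424 mod 3 = 0, 2424 mod 16 = 8, 2424 mod 7 = 2.

x ≡ 2424 (mod 6384).


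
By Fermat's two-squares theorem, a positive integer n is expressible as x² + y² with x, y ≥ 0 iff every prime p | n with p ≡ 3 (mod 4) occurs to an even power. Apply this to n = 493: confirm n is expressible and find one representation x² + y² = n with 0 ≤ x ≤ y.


Step 1: Factor n = 493 = 17 · 29.
Step 2: Check the mod-4 condition on each prime factor: 17 ≡ 1 (mod 4), exponent 1; 29 ≡ 1 (mod 4), exponent 1.
All primes ≡ 3 (mod 4) appear to even exponent (or don't appear), so by the two-squares theorem n IS expressible as a sum of two squares.
Step 3: Build a representation. Here n = 17 · 29 is a product of primes ≡ 1 (mod 4). Each prime p ≡ 1 (mod 4) is itself a sum of two squares; find a² by testing p − a² for a perfect square:
  17: 17 − 1² = 16 = 4² ⇒ 17 = 1² + 4².
  29: 29 − 1² = 28, 29 − 2² = 25 = 5² ⇒ 29 = 2² + 5².
  Combine using the Brahmagupta–Fibonacci identity (a² + b²)(c² + d²) = (ac − bd)² + (ad + bc)² = (ac + bd)² + (ad − bc)²:
  17 · 29 = 493: from (1² + 4²)(2² + 5²), take (1·2 − 4·5, 1·5 + 4·2) = (2 − 20, 5 + 8) = (-18, 13); dropping signs (only squares matter) gives (18, 13); check 18² + 13² = 324 + 169 = 493 ✓.
Step 4: Order so x ≤ y and verify: 13² + 18² = 169 + 324 = 493 = n. ✓

n = 493 = 13² + 18² (one valid representation with x ≤ y).


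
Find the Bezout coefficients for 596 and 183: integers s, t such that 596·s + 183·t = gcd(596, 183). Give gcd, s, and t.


Euclidean algorithm on (596, 183) — divide until remainder is 0:
  596 = 3 · 183 + 47
  183 = 3 · 47 + 42
  47 = 1 · 42 + 5
  42 = 8 · 5 + 2
  5 = 2 · 2 + 1
  2 = 2 · 1 + 0
gcd(596, 183) = 1.
Track Bezout coefficients alongside the remainders: start with r₀ = 596 = a·1 + b·0 (s = 1, t = 0) and r₁ = 183 = a·0 + b·1 (s = 0, t = 1); each new remainder r_{k+1} = r_{k-1} − q_k·r_k inherits s_{k+1} = s_{k-1} − q_k·s_k, t_{k+1} = t_{k-1} − q_k·t_k, so r_k = a·s_k + b·t_k at every step:
  q = 3: r = 47, s = 1 − 3·0 = 1, t = 0 − 3·1 = -3  (check: 596·1 + 183·(-3) = 47)
  q = 3: r = 42, s = 0 − 3·1 = -3, t = 1 − 3·(-3) = 10  (check: 596·(-3) + 183·10 = 42)
  q = 1: r = 5, s = 1 − 1·(-3) = 4, t = -3 − 1·10 = -13  (check: 596·4 + 183·(-13) = 5)
  q = 8: r = 2, s = -3 − 8·4 = -35, t = 10 − 8·(-13) = 114  (check: 596·(-35) + 183·114 = 2)
  q = 2: r = 1, s = 4 − 2·(-35) = 74, t = -13 − 2·114 = -241  (check: 596·74 + 183·(-241) = 1)
The row with r = 1 (the gcd) gives the Bezout coefficients s = 74, t = -241.
Result: 596 · (74) + 183 · (-241) = 1.

gcd(596, 183) = 1; s = 74, t = -241 (check: 596·74 + 183·(-241) = 1).


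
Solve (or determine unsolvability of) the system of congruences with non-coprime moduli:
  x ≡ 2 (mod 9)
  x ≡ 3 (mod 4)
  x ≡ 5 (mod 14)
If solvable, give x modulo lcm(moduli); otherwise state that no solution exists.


Moduli 9, 4, 14 are not pairwise coprime, so CRT works modulo lcm(m_i) when all pairwise compatibility conditions hold.
Pairwise compatibility: gcd(m_i, m_j) must divide a_i - a_j for every pair.
Merge one congruence at a time:
  Start: x ≡ 2 (mod 9).
  Combine with x ≡ 3 (mod 4): gcd(9, 4) = 1; 3 - 2 = 1, which IS divisible by 1, so compatible.
    Write x = 2 + 9·t and substitute into x ≡ 3 (mod 4): 9·t ≡ 3 − 2 = 1 (mod 4).
    Reduce coefficients mod 4: 1·t ≡ 1 (mod 4).
    So t ≡ 1 (mod 4).
    Then x = 2 + 9·1 = 11, valid modulo lcm(9, 4) = 36: x ≡ 11 (mod 36).
  Combine with x ≡ 5 (mod 14): gcd(36, 14) = 2; 5 - 11 = -6, which IS divisible by 2, so compatible.
    Write x = 11 + 36·t and substitute into x ≡ 5 (mod 14): 36·t ≡ 5 − 11 = -6 (mod 14).
    Divide the congruence (and modulus) by g = 2: 18·t ≡ -3 (mod 7).
    Reduce coefficients mod 7: 4·t ≡ 4 (mod 7).
    The inverse of 4 mod 7 is 2 (since 4·2 = 8 = 1·7 + 1), so t ≡ 2·4 = 8 ≡ 1 (mod 7).
    Then x = 11 + 36·1 = 47, valid modulo lcm(36, 14) = 252: x ≡ 47 (mod 252).
Verify: 47 mod 9 = 2, 47 mod 4 = 3, 47 mod 14 = 5.

x ≡ 47 (mod 252).


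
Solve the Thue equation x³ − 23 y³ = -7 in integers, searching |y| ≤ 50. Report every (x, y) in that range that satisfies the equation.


The equation is x³ - 23y³ = -7. For fixed y, x³ = 23·y³ − 7, so a solution requires the RHS to be a perfect cube.
Strategy: iterate y from -50 to 50, compute RHS = 23·y³ − 7, and check whether it is a (positive or negative) perfect cube.
Check small values of y:
  y = 0: RHS = -7 is not a perfect cube.
  y = 1: RHS = 16 is not a perfect cube.
  y = -1: RHS = -30 is not a perfect cube.
  y = 2: RHS = 177 is not a perfect cube.
  y = -2: RHS = -191 is not a perfect cube.
  y = 3: RHS = 614 is not a perfect cube.
  y = -3: RHS = -628 is not a perfect cube.
Continuing the search up to |y| = 50 finds no solutions either.
No (x, y) in the scanned range satisfies the equation.

No integer solutions with |y| ≤ 50.


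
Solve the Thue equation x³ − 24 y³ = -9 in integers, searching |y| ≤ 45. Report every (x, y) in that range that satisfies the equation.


The equation is x³ - 24y³ = -9. For fixed y, x³ = 24·y³ − 9, so a solution requires the RHS to be a perfect cube.
Strategy: iterate y from -45 to 45, compute RHS = 24·y³ − 9, and check whether it is a (positive or negative) perfect cube.
Check small values of y:
  y = 0: RHS = -9 is not a perfect cube.
  y = 1: RHS = 15 is not a perfect cube.
  y = -1: RHS = -33 is not a perfect cube.
  y = 2: RHS = 183 is not a perfect cube.
  y = -2: RHS = -201 is not a perfect cube.
  y = 3: RHS = 639 is not a perfect cube.
  y = -3: RHS = -657 is not a perfect cube.
Continuing the search up to |y| = 45 finds no solutions either.
No (x, y) in the scanned range satisfies the equation.

No integer solutions with |y| ≤ 45.


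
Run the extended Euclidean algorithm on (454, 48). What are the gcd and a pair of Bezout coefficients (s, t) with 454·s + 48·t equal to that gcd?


Euclidean algorithm on (454, 48) — divide until remainder is 0:
  454 = 9 · 48 + 22
  48 = 2 · 22 + 4
  22 = 5 · 4 + 2
  4 = 2 · 2 + 0
gcd(454, 48) = 2.
Track Bezout coefficients alongside the remainders: start with r₀ = 454 = a·1 + b·0 (s = 1, t = 0) and r₁ = 48 = a·0 + b·1 (s = 0, t = 1); each new remainder r_{k+1} = r_{k-1} − q_k·r_k inherits s_{k+1} = s_{k-1} − q_k·s_k, t_{k+1} = t_{k-1} − q_k·t_k, so r_k = a·s_k + b·t_k at every step:
  q = 9: r = 22, s = 1 − 9·0 = 1, t = 0 − 9·1 = -9  (check: 454·1 + 48·(-9) = 22)
  q = 2: r = 4, s = 0 − 2·1 = -2, t = 1 − 2·(-9) = 19  (check: 454·(-2) + 48·19 = 4)
  q = 5: r = 2, s = 1 − 5·(-2) = 11, t = -9 − 5·19 = -104  (check: 454·11 + 48·(-104) = 2)
The row with r = 2 (the gcd) gives the Bezout coefficients s = 11, t = -104.
Result: 454 · (11) + 48 · (-104) = 2.

gcd(454, 48) = 2; s = 11, t = -104 (check: 454·11 + 48·(-104) = 2).


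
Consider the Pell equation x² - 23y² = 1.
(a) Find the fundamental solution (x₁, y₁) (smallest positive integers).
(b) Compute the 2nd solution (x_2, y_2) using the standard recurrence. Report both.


Step 1: Find the fundamental solution (x₁, y₁) of x² - 23y² = 1.
  Expand √23 as a continued fraction. a₀ = ⌊√23⌋ = 4; iterate m_{k+1} = d_k·a_k − m_k, d_{k+1} = (23 − m_{k+1}²)/d_k, a_{k+1} = ⌊(a₀ + m_{k+1})/d_{k+1}⌋ (starting m₀ = 0, d₀ = 1), with convergents p_k = a_k·p_{k-1} + p_{k-2}, q_k = a_k·q_{k-1} + q_{k-2} (p₋₁ = 1, q₋₁ = 0):
  k = 0: a₀ = 4; p₀/q₀ = 4/1; p₀² − 23·q₀² = 16 − 23 = -7.
  k = 1: m = 4, d = 7, a = ⌊(4 + 4)/7⌋ = 1; p/q = (1·4 + 1)/(1·1 + 0) = 5/1; p² − 23·q² = 25 − 23 = 2.
  k = 2: m = 3, d = 2, a = ⌊(4 + 3)/2⌋ = 3; p/q = (3·5 + 4)/(3·1 + 1) = 19/4; p² − 23·q² = 361 − 368 = -7.
  k = 3: m = 3, d = 7, a = ⌊(4 + 3)/7⌋ = 1; p/q = (1·19 + 5)/(1·4 + 1) = 24/5; p² − 23·q² = 576 − 575 = 1.
  The first convergent with p² − 23·q² = 1 gives the fundamental solution (x₁, y₁) = (24, 5).
Step 2: Apply the recurrence (x_{n+1}, y_{n+1}) = (x₁x_n + 23y₁y_n, x₁y_n + y₁x_n) repeatedly.
  From (x_1, y_1) = (24, 5): x_2 = 24·24 + 23·5·5 = 1151; y_2 = 24·5 + 5·24 = 240.
Step 3: Verify x_2² - 23·y_2² = 1324801 - 1324800 = 1 (should be 1). ✓

(x_1, y_1) = (24, 5); (x_2, y_2) = (1151, 240).


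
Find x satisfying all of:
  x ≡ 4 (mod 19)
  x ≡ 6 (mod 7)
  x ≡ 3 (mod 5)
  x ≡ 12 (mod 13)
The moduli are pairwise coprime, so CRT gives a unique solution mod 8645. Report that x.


Product of moduli M = 19 · 7 · 5 · 13 = 8645.
Merge one congruence at a time:
  Start: x ≡ 4 (mod 19).
  Combine with x ≡ 6 (mod 7); new modulus lcm = 133.
    Write x = 4 + 19·t and substitute into x ≡ 6 (mod 7): 19·t ≡ 6 − 4 = 2 (mod 7).
    Reduce coefficients mod 7: 5·t ≡ 2 (mod 7).
    The inverse of 5 mod 7 is 3 (since 5·3 = 15 = 2·7 + 1), so t ≡ 3·2 = 6 ≡ 6 (mod 7).
    Then x = 4 + 19·6 = 118, valid modulo lcm(19, 7) = 133: x ≡ 118 (mod 133).
  Combine with x ≡ 3 (mod 5); new modulus lcm = 665.
    Write x = 118 + 133·t and substitute into x ≡ 3 (mod 5): 133·t ≡ 3 − 118 = -115 (mod 5).
    Reduce coefficients mod 5: 3·t ≡ 0 (mod 5).
    The inverse of 3 mod 5 is 2 (since 3·2 = 6 = 1·5 + 1), so t ≡ 2·0 = 0 ≡ 0 (mod 5).
    Then x = 118 + 133·0 = 118, valid modulo lcm(133, 5) = 665: x ≡ 118 (mod 665).
  Combine with x ≡ 12 (mod 13); new modulus lcm = 8645.
    Write x = 118 + 665·t and substitute into x ≡ 12 (mod 13): 665·t ≡ 12 − 118 = -106 (mod 13).
    Reduce coefficients mod 13: 2·t ≡ 11 (mod 13).
    The inverse of 2 mod 13 is 7 (since 2·7 = 14 = 1·13 + 1), so t ≡ 7·11 = 77 ≡ 12 (mod 13).
    Then x = 118 + 665·12 = 8098, valid modulo lcm(665, 13) = 8645: x ≡ 8098 (mod 8645).
Verify against each original: 8098 mod 19 = 4, 8098 mod 7 = 6, 8098 mod 5 = 3, 8098 mod 13 = 12.

x ≡ 8098 (mod 8645).


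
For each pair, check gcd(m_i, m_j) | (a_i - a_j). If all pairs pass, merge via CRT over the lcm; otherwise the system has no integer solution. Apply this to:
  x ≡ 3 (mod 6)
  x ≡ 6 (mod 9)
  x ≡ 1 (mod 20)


Moduli 6, 9, 20 are not pairwise coprime, so CRT works modulo lcm(m_i) when all pairwise compatibility conditions hold.
Pairwise compatibility: gcd(m_i, m_j) must divide a_i - a_j for every pair.
Merge one congruence at a time:
  Start: x ≡ 3 (mod 6).
  Combine with x ≡ 6 (mod 9): gcd(6, 9) = 3; 6 - 3 = 3, which IS divisible by 3, so compatible.
    Write x = 3 + 6·t and substitute into x ≡ 6 (mod 9): 6·t ≡ 6 − 3 = 3 (mod 9).
    Divide the congruence (and modulus) by g = 3: 2·t ≡ 1 (mod 3).
    The inverse of 2 mod 3 is 2 (since 2·2 = 4 = 1·3 + 1), so t ≡ 2·1 = 2 ≡ 2 (mod 3).
    Then x = 3 + 6·2 = 15, valid modulo lcm(6, 9) = 18: x ≡ 15 (mod 18).
  Combine with x ≡ 1 (mod 20): gcd(18, 20) = 2; 1 - 15 = -14, which IS divisible by 2, so compatible.
    Write x = 15 + 18·t and substitute into x ≡ 1 (mod 20): 18·t ≡ 1 − 15 = -14 (mod 20).
    Divide the congruence (and modulus) by g = 2: 9·t ≡ -7 (mod 10).
    Reduce coefficients mod 10: 9·t ≡ 3 (mod 10).
    The inverse of 9 mod 10 is 9 (since 9·9 = 81 = 8·10 + 1), so t ≡ 9·3 = 27 ≡ 7 (mod 10).
    Then x = 15 + 18·7 = 141, valid modulo lcm(18, 20) = 180: x ≡ 141 (mod 180).
Verify: 141 mod 6 = 3, 141 mod 9 = 6, 141 mod 20 = 1.

x ≡ 141 (mod 180).


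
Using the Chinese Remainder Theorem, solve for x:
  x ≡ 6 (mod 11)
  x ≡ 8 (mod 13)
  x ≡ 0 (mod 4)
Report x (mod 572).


Moduli 11, 13, 4 are pairwise coprime; by CRT there is a unique solution modulo M = 11 · 13 · 4 = 572.
Solve pairwise, accumulating the modulus:
  Start with x ≡ 6 (mod 11).
  Combine with x ≡ 8 (mod 13): since gcd(11, 13) = 1, we get a unique residue mod 143.
    Write x = 6 + 11·t and substitute into x ≡ 8 (mod 13): 11·t ≡ 8 − 6 = 2 (mod 13).
    The inverse of 11 mod 13 is 6 (since 11·6 = 66 = 5·13 + 1), so t ≡ 6·2 = 12 ≡ 12 (mod 13).
    Then x = 6 + 11·12 = 138, valid modulo lcm(11, 13) = 143: x ≡ 138 (mod 143).
  Combine with x ≡ 0 (mod 4): since gcd(143, 4) = 1, we get a unique residue mod 572.
    Write x = 138 + 143·t and substitute into x ≡ 0 (mod 4): 143·t ≡ 0 − 138 = -138 (mod 4).
    Reduce coefficients mod 4: 3·t ≡ 2 (mod 4).
    The inverse of 3 mod 4 is 3 (since 3·3 = 9 = 2·4 + 1), so t ≡ 3·2 = 6 ≡ 2 (mod 4).
    Then x = 138 + 143·2 = 424, valid modulo lcm(143, 4) = 572: x ≡ 424 (mod 572).
Verify: 424 mod 11 = 6 ✓, 424 mod 13 = 8 ✓, 424 mod 4 = 0 ✓.

x ≡ 424 (mod 572).


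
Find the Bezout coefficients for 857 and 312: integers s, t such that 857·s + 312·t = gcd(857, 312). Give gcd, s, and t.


Euclidean algorithm on (857, 312) — divide until remainder is 0:
  857 = 2 · 312 + 233
  312 = 1 · 233 + 79
  233 = 2 · 79 + 75
  79 = 1 · 75 + 4
  75 = 18 · 4 + 3
  4 = 1 · 3 + 1
  3 = 3 · 1 + 0
gcd(857, 312) = 1.
Track Bezout coefficients alongside the remainders: start with r₀ = 857 = a·1 + b·0 (s = 1, t = 0) and r₁ = 312 = a·0 + b·1 (s = 0, t = 1); each new remainder r_{k+1} = r_{k-1} − q_k·r_k inherits s_{k+1} = s_{k-1} − q_k·s_k, t_{k+1} = t_{k-1} − q_k·t_k, so r_k = a·s_k + b·t_k at every step:
  q = 2: r = 233, s = 1 − 2·0 = 1, t = 0 − 2·1 = -2  (check: 857·1 + 312·(-2) = 233)
  q = 1: r = 79, s = 0 − 1·1 = -1, t = 1 − 1·(-2) = 3  (check: 857·(-1) + 312·3 = 79)
  q = 2: r = 75, s = 1 − 2·(-1) = 3, t = -2 − 2·3 = -8  (check: 857·3 + 312·(-8) = 75)
  q = 1: r = 4, s = -1 − 1·3 = -4, t = 3 − 1·(-8) = 11  (check: 857·(-4) + 312·11 = 4)
  q = 18: r = 3, s = 3 − 18·(-4) = 75, t = -8 − 18·11 = -206  (check: 857·75 + 312·(-206) = 3)
  q = 1: r = 1, s = -4 − 1·75 = -79, t = 11 − 1·(-206) = 217  (check: 857·(-79) + 312·217 = 1)
The row with r = 1 (the gcd) gives the Bezout coefficients s = -79, t = 217.
Result: 857 · (-79) + 312 · (217) = 1.

gcd(857, 312) = 1; s = -79, t = 217 (check: 857·(-79) + 312·217 = 1).


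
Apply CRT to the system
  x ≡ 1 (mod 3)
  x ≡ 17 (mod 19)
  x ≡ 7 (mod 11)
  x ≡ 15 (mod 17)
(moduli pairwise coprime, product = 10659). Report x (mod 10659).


Product of moduli M = 3 · 19 · 11 · 17 = 10659.
Merge one congruence at a time:
  Start: x ≡ 1 (mod 3).
  Combine with x ≡ 17 (mod 19); new modulus lcm = 57.
    Write x = 1 + 3·t and substitute into x ≡ 17 (mod 19): 3·t ≡ 17 − 1 = 16 (mod 19).
    The inverse of 3 mod 19 is 13 (since 3·13 = 39 = 2·19 + 1), so t ≡ 13·16 = 208 ≡ 18 (mod 19).
    Then x = 1 + 3·18 = 55, valid modulo lcm(3, 19) = 57: x ≡ 55 (mod 57).
  Combine with x ≡ 7 (mod 11); new modulus lcm = 627.
    Write x = 55 + 57·t and substitute into x ≡ 7 (mod 11): 57·t ≡ 7 − 55 = -48 (mod 11).
    Reduce coefficients mod 11: 2·t ≡ 7 (mod 11).
    The inverse of 2 mod 11 is 6 (since 2·6 = 12 = 1·11 + 1), so t ≡ 6·7 = 42 ≡ 9 (mod 11).
    Then x = 55 + 57·9 = 568, valid modulo lcm(57, 11) = 627: x ≡ 568 (mod 627).
  Combine with x ≡ 15 (mod 17); new modulus lcm = 10659.
    Write x = 568 + 627·t and substitute into x ≡ 15 (mod 17): 627·t ≡ 15 − 568 = -553 (mod 17).
    Reduce coefficients mod 17: 15·t ≡ 8 (mod 17).
    The inverse of 15 mod 17 is 8 (since 15·8 = 120 = 7·17 + 1), so t ≡ 8·8 = 64 ≡ 13 (mod 17).
    Then x = 568 + 627·13 = 8719, valid modulo lcm(627, 17) = 10659: x ≡ 8719 (mod 10659).
Verify against each original: 8719 mod 3 = 1, 8719 mod 19 = 17, 8719 mod 11 = 7, 8719 mod 17 = 15.

x ≡ 8719 (mod 10659).


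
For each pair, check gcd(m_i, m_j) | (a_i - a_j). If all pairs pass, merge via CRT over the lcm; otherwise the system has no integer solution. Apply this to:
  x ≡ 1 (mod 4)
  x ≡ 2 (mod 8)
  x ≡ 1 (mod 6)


Moduli 4, 8, 6 are not pairwise coprime, so CRT works modulo lcm(m_i) when all pairwise compatibility conditions hold.
Pairwise compatibility: gcd(m_i, m_j) must divide a_i - a_j for every pair.
Merge one congruence at a time:
  Start: x ≡ 1 (mod 4).
  Combine with x ≡ 2 (mod 8): gcd(4, 8) = 4, and 2 - 1 = 1 is NOT divisible by 4.
    ⇒ system is inconsistent (no integer solution).

No solution (the system is inconsistent).


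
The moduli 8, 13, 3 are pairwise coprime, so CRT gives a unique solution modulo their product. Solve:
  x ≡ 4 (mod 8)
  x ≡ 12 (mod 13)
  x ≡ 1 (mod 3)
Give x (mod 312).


Moduli 8, 13, 3 are pairwise coprime; by CRT there is a unique solution modulo M = 8 · 13 · 3 = 312.
Solve pairwise, accumulating the modulus:
  Start with x ≡ 4 (mod 8).
  Combine with x ≡ 12 (mod 13): since gcd(8, 13) = 1, we get a unique residue mod 104.
    Write x = 4 + 8·t and substitute into x ≡ 12 (mod 13): 8·t ≡ 12 − 4 = 8 (mod 13).
    The inverse of 8 mod 13 is 5 (since 8·5 = 40 = 3·13 + 1), so t ≡ 5·8 = 40 ≡ 1 (mod 13).
    Then x = 4 + 8·1 = 12, valid modulo lcm(8, 13) = 104: x ≡ 12 (mod 104).
  Combine with x ≡ 1 (mod 3): since gcd(104, 3) = 1, we get a unique residue mod 312.
    Write x = 12 + 104·t and substitute into x ≡ 1 (mod 3): 104·t ≡ 1 − 12 = -11 (mod 3).
    Reduce coefficients mod 3: 2·t ≡ 1 (mod 3).
    The inverse of 2 mod 3 is 2 (since 2·2 = 4 = 1·3 + 1), so t ≡ 2·1 = 2 ≡ 2 (mod 3).
    Then x = 12 + 104·2 = 220, valid modulo lcm(104, 3) = 312: x ≡ 220 (mod 312).
Verify: 220 mod 8 = 4 ✓, 220 mod 13 = 12 ✓, 220 mod 3 = 1 ✓.

x ≡ 220 (mod 312).


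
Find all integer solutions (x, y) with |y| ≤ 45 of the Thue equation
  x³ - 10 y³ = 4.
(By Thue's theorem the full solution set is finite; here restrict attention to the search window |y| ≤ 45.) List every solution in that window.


The equation is x³ - 10y³ = 4. For fixed y, x³ = 10·y³ + 4, so a solution requires the RHS to be a perfect cube.
Strategy: iterate y from -45 to 45, compute RHS = 10·y³ + 4, and check whether it is a (positive or negative) perfect cube.
Check small values of y:
  y = 0: RHS = 4 is not a perfect cube.
  y = 1: RHS = 14 is not a perfect cube.
  y = -1: RHS = -6 is not a perfect cube.
  y = 2: RHS = 84 is not a perfect cube.
  y = -2: RHS = -76 is not a perfect cube.
  y = 3: RHS = 274 is not a perfect cube.
  y = -3: RHS = -266 is not a perfect cube.
Continuing the search up to |y| = 45 finds no solutions either.
No (x, y) in the scanned range satisfies the equation.

No integer solutions with |y| ≤ 45.


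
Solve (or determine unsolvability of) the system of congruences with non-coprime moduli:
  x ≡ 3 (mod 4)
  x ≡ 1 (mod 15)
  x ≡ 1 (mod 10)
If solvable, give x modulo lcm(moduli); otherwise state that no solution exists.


Moduli 4, 15, 10 are not pairwise coprime, so CRT works modulo lcm(m_i) when all pairwise compatibility conditions hold.
Pairwise compatibility: gcd(m_i, m_j) must divide a_i - a_j for every pair.
Merge one congruence at a time:
  Start: x ≡ 3 (mod 4).
  Combine with x ≡ 1 (mod 15): gcd(4, 15) = 1; 1 - 3 = -2, which IS divisible by 1, so compatible.
    Write x = 3 + 4·t and substitute into x ≡ 1 (mod 15): 4·t ≡ 1 − 3 = -2 (mod 15).
    Reduce coefficients mod 15: 4·t ≡ 13 (mod 15).
    The inverse of 4 mod 15 is 4 (since 4·4 = 16 = 1·15 + 1), so t ≡ 4·13 = 52 ≡ 7 (mod 15).
    Then x = 3 + 4·7 = 31, valid modulo lcm(4, 15) = 60: x ≡ 31 (mod 60).
  Combine with x ≡ 1 (mod 10): gcd(60, 10) = 10; 1 - 31 = -30, which IS divisible by 10, so compatible.
    Write x = 31 + 60·t and substitute into x ≡ 1 (mod 10): 60·t ≡ 1 − 31 = -30 (mod 10).
    Divide the congruence (and modulus) by g = 10: 6·t ≡ -3 (mod 1).
    Modulo 1 every t works; take t = 0.
    Then x = 31 + 60·0 = 31, valid modulo lcm(60, 10) = 60: x ≡ 31 (mod 60).
Verify: 31 mod 4 = 3, 31 mod 15 = 1, 31 mod 10 = 1.

x ≡ 31 (mod 60).


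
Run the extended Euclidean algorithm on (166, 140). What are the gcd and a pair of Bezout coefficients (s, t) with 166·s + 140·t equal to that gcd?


Euclidean algorithm on (166, 140) — divide until remainder is 0:
  166 = 1 · 140 + 26
  140 = 5 · 26 + 10
  26 = 2 · 10 + 6
  10 = 1 · 6 + 4
  6 = 1 · 4 + 2
  4 = 2 · 2 + 0
gcd(166, 140) = 2.
Track Bezout coefficients alongside the remainders: start with r₀ = 166 = a·1 + b·0 (s = 1, t = 0) and r₁ = 140 = a·0 + b·1 (s = 0, t = 1); each new remainder r_{k+1} = r_{k-1} − q_k·r_k inherits s_{k+1} = s_{k-1} − q_k·s_k, t_{k+1} = t_{k-1} − q_k·t_k, so r_k = a·s_k + b·t_k at every step:
  q = 1: r = 26, s = 1 − 1·0 = 1, t = 0 − 1·1 = -1  (check: 166·1 + 140·(-1) = 26)
  q = 5: r = 10, s = 0 − 5·1 = -5, t = 1 − 5·(-1) = 6  (check: 166·(-5) + 140·6 = 10)
  q = 2: r = 6, s = 1 − 2·(-5) = 11, t = -1 − 2·6 = -13  (check: 166·11 + 140·(-13) = 6)
  q = 1: r = 4, s = -5 − 1·11 = -16, t = 6 − 1·(-13) = 19  (check: 166·(-16) + 140·19 = 4)
  q = 1: r = 2, s = 11 − 1·(-16) = 27, t = -13 − 1·19 = -32  (check: 166·27 + 140·(-32) = 2)
The row with r = 2 (the gcd) gives the Bezout coefficients s = 27, t = -32.
Result: 166 · (27) + 140 · (-32) = 2.

gcd(166, 140) = 2; s = 27, t = -32 (check: 166·27 + 140·(-32) = 2).


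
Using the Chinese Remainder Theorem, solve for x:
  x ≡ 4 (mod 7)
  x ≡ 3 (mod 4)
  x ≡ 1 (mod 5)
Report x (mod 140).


Moduli 7, 4, 5 are pairwise coprime; by CRT there is a unique solution modulo M = 7 · 4 · 5 = 140.
Solve pairwise, accumulating the modulus:
  Start with x ≡ 4 (mod 7).
  Combine with x ≡ 3 (mod 4): since gcd(7, 4) = 1, we get a unique residue mod 28.
    Write x = 4 + 7·t and substitute into x ≡ 3 (mod 4): 7·t ≡ 3 − 4 = -1 (mod 4).
    Reduce coefficients mod 4: 3·t ≡ 3 (mod 4).
    The inverse of 3 mod 4 is 3 (since 3·3 = 9 = 2·4 + 1), so t ≡ 3·3 = 9 ≡ 1 (mod 4).
    Then x = 4 + 7·1 = 11, valid modulo lcm(7, 4) = 28: x ≡ 11 (mod 28).
  Combine with x ≡ 1 (mod 5): since gcd(28, 5) = 1, we get a unique residue mod 140.
    Write x = 11 + 28·t and substitute into x ≡ 1 (mod 5): 28·t ≡ 1 − 11 = -10 (mod 5).
    Reduce coefficients mod 5: 3·t ≡ 0 (mod 5).
    The inverse of 3 mod 5 is 2 (since 3·2 = 6 = 1·5 + 1), so t ≡ 2·0 = 0 ≡ 0 (mod 5).
    Then x = 11 + 28·0 = 11, valid modulo lcm(28, 5) = 140: x ≡ 11 (mod 140).
Verify: 11 mod 7 = 4 ✓, 11 mod 4 = 3 ✓, 11 mod 5 = 1 ✓.

x ≡ 11 (mod 140).


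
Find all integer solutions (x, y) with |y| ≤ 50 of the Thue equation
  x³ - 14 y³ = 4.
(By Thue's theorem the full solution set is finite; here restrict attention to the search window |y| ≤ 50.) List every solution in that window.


The equation is x³ - 14y³ = 4. For fixed y, x³ = 14·y³ + 4, so a solution requires the RHS to be a perfect cube.
Strategy: iterate y from -50 to 50, compute RHS = 14·y³ + 4, and check whether it is a (positive or negative) perfect cube.
Check small values of y:
  y = 0: RHS = 4 is not a perfect cube.
  y = 1: RHS = 18 is not a perfect cube.
  y = -1: RHS = -10 is not a perfect cube.
  y = 2: RHS = 116 is not a perfect cube.
  y = -2: RHS = -108 is not a perfect cube.
  y = 3: RHS = 382 is not a perfect cube.
  y = -3: RHS = -374 is not a perfect cube.
Continuing the search up to |y| = 50 finds no solutions either.
No (x, y) in the scanned range satisfies the equation.

No integer solutions with |y| ≤ 50.


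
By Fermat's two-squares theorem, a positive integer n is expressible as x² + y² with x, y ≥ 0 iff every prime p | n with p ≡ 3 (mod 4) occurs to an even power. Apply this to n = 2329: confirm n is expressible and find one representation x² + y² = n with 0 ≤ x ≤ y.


Step 1: Factor n = 2329 = 17 · 137.
Step 2: Check the mod-4 condition on each prime factor: 17 ≡ 1 (mod 4), exponent 1; 137 ≡ 1 (mod 4), exponent 1.
All primes ≡ 3 (mod 4) appear to even exponent (or don't appear), so by the two-squares theorem n IS expressible as a sum of two squares.
Step 3: Build a representation. Here n = 17 · 137 is a product of primes ≡ 1 (mod 4). Each prime p ≡ 1 (mod 4) is itself a sum of two squares; find a² by testing p − a² for a perfect square:
  17: 17 − 1² = 16 = 4² ⇒ 17 = 1² + 4².
  137: 137 − 1² = 136, 137 − 2² = 133, 137 − 3² = 128, 137 − 4² = 121 = 11² ⇒ 137 = 4² + 11².
  Combine using the Brahmagupta–Fibonacci identity (a² + b²)(c² + d²) = (ac − bd)² + (ad + bc)² = (ac + bd)² + (ad − bc)²:
  17 · 137 = 2329: from (1² + 4²)(4² + 11²), take (1·4 − 4·11, 1·11 + 4·4) = (4 − 44, 11 + 16) = (-40, 27); dropping signs (only squares matter) gives (40, 27); check 40² + 27² = 1600 + 729 = 2329 ✓.
Step 4: Order so x ≤ y and verify: 27² + 40² = 729 + 1600 = 2329 = n. ✓

n = 2329 = 27² + 40² (one valid representation with x ≤ y).


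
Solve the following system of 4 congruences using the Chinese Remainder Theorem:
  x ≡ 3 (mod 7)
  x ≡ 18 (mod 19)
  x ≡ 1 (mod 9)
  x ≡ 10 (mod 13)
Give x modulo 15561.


Product of moduli M = 7 · 19 · 9 · 13 = 15561.
Merge one congruence at a time:
  Start: x ≡ 3 (mod 7).
  Combine with x ≡ 18 (mod 19); new modulus lcm = 133.
    Write x = 3 + 7·t and substitute into x ≡ 18 (mod 19): 7·t ≡ 18 − 3 = 15 (mod 19).
    The inverse of 7 mod 19 is 11 (since 7·11 = 77 = 4·19 + 1), so t ≡ 11·15 = 165 ≡ 13 (mod 19).
    Then x = 3 + 7·13 = 94, valid modulo lcm(7, 19) = 133: x ≡ 94 (mod 133).
  Combine with x ≡ 1 (mod 9); new modulus lcm = 1197.
    Write x = 94 + 133·t and substitute into x ≡ 1 (mod 9): 133·t ≡ 1 − 94 = -93 (mod 9).
    Reduce coefficients mod 9: 7·t ≡ 6 (mod 9).
    The inverse of 7 mod 9 is 4 (since 7·4 = 28 = 3·9 + 1), so t ≡ 4·6 = 24 ≡ 6 (mod 9).
    Then x = 94 + 133·6 = 892, valid modulo lcm(133, 9) = 1197: x ≡ 892 (mod 1197).
  Combine with x ≡ 10 (mod 13); new modulus lcm = 15561.
    Write x = 892 + 1197·t and substitute into x ≡ 10 (mod 13): 1197·t ≡ 10 − 892 = -882 (mod 13).
    Reduce coefficients mod 13: 1·t ≡ 2 (mod 13).
    So t ≡ 2 (mod 13).
    Then x = 892 + 1197·2 = 3286, valid modulo lcm(1197, 13) = 15561: x ≡ 3286 (mod 15561).
Verify against each original: 3286 mod 7 = 3, 3286 mod 19 = 18, 3286 mod 9 = 1, 3286 mod 13 = 10.

x ≡ 3286 (mod 15561).


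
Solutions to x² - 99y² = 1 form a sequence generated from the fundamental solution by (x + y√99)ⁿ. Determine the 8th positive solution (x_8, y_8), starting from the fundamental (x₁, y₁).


Step 1: Find the fundamental solution (x₁, y₁) of x² - 99y² = 1.
  Expand √99 as a continued fraction. a₀ = ⌊√99⌋ = 9; iterate m_{k+1} = d_k·a_k − m_k, d_{k+1} = (99 − m_{k+1}²)/d_k, a_{k+1} = ⌊(a₀ + m_{k+1})/d_{k+1}⌋ (starting m₀ = 0, d₀ = 1), with convergents p_k = a_k·p_{k-1} + p_{k-2}, q_k = a_k·q_{k-1} + q_{k-2} (p₋₁ = 1, q₋₁ = 0):
  k = 0: a₀ = 9; p₀/q₀ = 9/1; p₀² − 99·q₀² = 81 − 99 = -18.
  k = 1: m = 9, d = 18, a = ⌊(9 + 9)/18⌋ = 1; p/q = (1·9 + 1)/(1·1 + 0) = 10/1; p² − 99·q² = 100 − 99 = 1.
  The first convergent with p² − 99·q² = 1 gives the fundamental solution (x₁, y₁) = (10, 1).
Step 2: Apply the recurrence (x_{n+1}, y_{n+1}) = (x₁x_n + 99y₁y_n, x₁y_n + y₁x_n) repeatedly.
  From (x_1, y_1) = (10, 1): x_2 = 10·10 + 99·1·1 = 199; y_2 = 10·1 + 1·10 = 20.
  From (x_2, y_2) = (199, 20): x_3 = 10·199 + 99·1·20 = 3970; y_3 = 10·20 + 1·199 = 399.
  From (x_3, y_3) = (3970, 399): x_4 = 10·3970 + 99·1·399 = 79201; y_4 = 10·399 + 1·3970 = 7960.
  From (x_4, y_4) = (79201, 7960): x_5 = 10·79201 + 99·1·7960 = 1580050; y_5 = 10·7960 + 1·79201 = 158801.
  From (x_5, y_5) = (1580050, 158801): x_6 = 10·1580050 + 99·1·158801 = 31521799; y_6 = 10·158801 + 1·1580050 = 3168060.
  From (x_6, y_6) = (31521799, 3168060): x_7 = 10·31521799 + 99·1·3168060 = 628855930; y_7 = 10·3168060 + 1·31521799 = 63202399.
  From (x_7, y_7) = (628855930, 63202399): x_8 = 10·628855930 + 99·1·63202399 = 12545596801; y_8 = 10·63202399 + 1·628855930 = 1260879920.
Step 3: Verify x_8² - 99·y_8² = 157391999093261433601 - 157391999093261433600 = 1 (should be 1). ✓

(x_1, y_1) = (10, 1); (x_8, y_8) = (12545596801, 1260879920).


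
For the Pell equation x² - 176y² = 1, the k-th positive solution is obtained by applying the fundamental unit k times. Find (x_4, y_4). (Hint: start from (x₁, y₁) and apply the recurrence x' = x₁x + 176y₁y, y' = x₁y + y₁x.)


Step 1: Find the fundamental solution (x₁, y₁) of x² - 176y² = 1.
  Expand √176 as a continued fraction. a₀ = ⌊√176⌋ = 13; iterate m_{k+1} = d_k·a_k − m_k, d_{k+1} = (176 − m_{k+1}²)/d_k, a_{k+1} = ⌊(a₀ + m_{k+1})/d_{k+1}⌋ (starting m₀ = 0, d₀ = 1), with convergents p_k = a_k·p_{k-1} + p_{k-2}, q_k = a_k·q_{k-1} + q_{k-2} (p₋₁ = 1, q₋₁ = 0):
  k = 0: a₀ = 13; p₀/q₀ = 13/1; p₀² − 176·q₀² = 169 − 176 = -7.
  k = 1: m = 13, d = 7, a = ⌊(13 + 13)/7⌋ = 3; p/q = (3·13 + 1)/(3·1 + 0) = 40/3; p² − 176·q² = 1600 − 1584 = 16.
  k = 2: m = 8, d = 16, a = ⌊(13 + 8)/16⌋ = 1; p/q = (1·40 + 13)/(1·3 + 1) = 53/4; p² − 176·q² = 2809 − 2816 = -7.
  k = 3: m = 8, d = 7, a = ⌊(13 + 8)/7⌋ = 3; p/q = (3·53 + 40)/(3·4 + 3) = 199/15; p² − 176·q² = 39601 − 39600 = 1.
  The first convergent with p² − 176·q² = 1 gives the fundamental solution (x₁, y₁) = (199, 15).
Step 2: Apply the recurrence (x_{n+1}, y_{n+1}) = (x₁x_n + 176y₁y_n, x₁y_n + y₁x_n) repeatedly.
  From (x_1, y_1) = (199, 15): x_2 = 199·199 + 176·15·15 = 79201; y_2 = 199·15 + 15·199 = 5970.
  From (x_2, y_2) = (79201, 5970): x_3 = 199·79201 + 176·15·5970 = 31521799; y_3 = 199·5970 + 15·79201 = 2376045.
  From (x_3, y_3) = (31521799, 2376045): x_4 = 199·31521799 + 176·15·2376045 = 12545596801; y_4 = 199·2376045 + 15·31521799 = 945659940.
Step 3: Verify x_4² - 176·y_4² = 157391999093261433601 - 157391999093261433600 = 1 (should be 1). ✓

(x_1, y_1) = (199, 15); (x_4, y_4) = (12545596801, 945659940).


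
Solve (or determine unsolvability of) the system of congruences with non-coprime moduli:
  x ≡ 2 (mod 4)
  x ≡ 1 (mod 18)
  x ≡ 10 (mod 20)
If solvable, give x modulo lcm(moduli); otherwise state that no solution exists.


Moduli 4, 18, 20 are not pairwise coprime, so CRT works modulo lcm(m_i) when all pairwise compatibility conditions hold.
Pairwise compatibility: gcd(m_i, m_j) must divide a_i - a_j for every pair.
Merge one congruence at a time:
  Start: x ≡ 2 (mod 4).
  Combine with x ≡ 1 (mod 18): gcd(4, 18) = 2, and 1 - 2 = -1 is NOT divisible by 2.
    ⇒ system is inconsistent (no integer solution).

No solution (the system is inconsistent).


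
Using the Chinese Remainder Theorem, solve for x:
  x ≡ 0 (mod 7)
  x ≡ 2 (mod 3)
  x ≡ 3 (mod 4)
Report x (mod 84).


Moduli 7, 3, 4 are pairwise coprime; by CRT there is a unique solution modulo M = 7 · 3 · 4 = 84.
Solve pairwise, accumulating the modulus:
  Start with x ≡ 0 (mod 7).
  Combine with x ≡ 2 (mod 3): since gcd(7, 3) = 1, we get a unique residue mod 21.
    Write x = 0 + 7·t and substitute into x ≡ 2 (mod 3): 7·t ≡ 2 − 0 = 2 (mod 3).
    Reduce coefficients mod 3: 1·t ≡ 2 (mod 3).
    So t ≡ 2 (mod 3).
    Then x = 0 + 7·2 = 14, valid modulo lcm(7, 3) = 21: x ≡ 14 (mod 21).
  Combine with x ≡ 3 (mod 4): since gcd(21, 4) = 1, we get a unique residue mod 84.
    Write x = 14 + 21·t and substitute into x ≡ 3 (mod 4): 21·t ≡ 3 − 14 = -11 (mod 4).
    Reduce coefficients mod 4: 1·t ≡ 1 (mod 4).
    So t ≡ 1 (mod 4).
    Then x = 14 + 21·1 = 35, valid modulo lcm(21, 4) = 84: x ≡ 35 (mod 84).
Verify: 35 mod 7 = 0 ✓, 35 mod 3 = 2 ✓, 35 mod 4 = 3 ✓.

x ≡ 35 (mod 84).


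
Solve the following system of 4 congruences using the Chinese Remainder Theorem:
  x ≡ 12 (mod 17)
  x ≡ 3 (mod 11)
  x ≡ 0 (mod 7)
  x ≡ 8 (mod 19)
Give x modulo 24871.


Product of moduli M = 17 · 11 · 7 · 19 = 24871.
Merge one congruence at a time:
  Start: x ≡ 12 (mod 17).
  Combine with x ≡ 3 (mod 11); new modulus lcm = 187.
    Write x = 12 + 17·t and substitute into x ≡ 3 (mod 11): 17·t ≡ 3 − 12 = -9 (mod 11).
    Reduce coefficients mod 11: 6·t ≡ 2 (mod 11).
    The inverse of 6 mod 11 is 2 (since 6·2 = 12 = 1·11 + 1), so t ≡ 2·2 = 4 ≡ 4 (mod 11).
    Then x = 12 + 17·4 = 80, valid modulo lcm(17, 11) = 187: x ≡ 80 (mod 187).
  Combine with x ≡ 0 (mod 7); new modulus lcm = 1309.
    Write x = 80 + 187·t and substitute into x ≡ 0 (mod 7): 187·t ≡ 0 − 80 = -80 (mod 7).
    Reduce coefficients mod 7: 5·t ≡ 4 (mod 7).
    The inverse of 5 mod 7 is 3 (since 5·3 = 15 = 2·7 + 1), so t ≡ 3·4 = 12 ≡ 5 (mod 7).
    Then x = 80 + 187·5 = 1015, valid modulo lcm(187, 7) = 1309: x ≡ 1015 (mod 1309).
  Combine with x ≡ 8 (mod 19); new modulus lcm = 24871.
    Write x = 1015 + 1309·t and substitute into x ≡ 8 (mod 19): 1309·t ≡ 8 − 1015 = -1007 (mod 19).
    Reduce coefficients mod 19: 17·t ≡ 0 (mod 19).
    The inverse of 17 mod 19 is 9 (since 17·9 = 153 = 8·19 + 1), so t ≡ 9·0 = 0 ≡ 0 (mod 19).
    Then x = 1015 + 1309·0 = 1015, valid modulo lcm(1309, 19) = 24871: x ≡ 1015 (mod 24871).
Verify against each original: 1015 mod 17 = 12, 1015 mod 11 = 3, 1015 mod 7 = 0, 1015 mod 19 = 8.

x ≡ 1015 (mod 24871).
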